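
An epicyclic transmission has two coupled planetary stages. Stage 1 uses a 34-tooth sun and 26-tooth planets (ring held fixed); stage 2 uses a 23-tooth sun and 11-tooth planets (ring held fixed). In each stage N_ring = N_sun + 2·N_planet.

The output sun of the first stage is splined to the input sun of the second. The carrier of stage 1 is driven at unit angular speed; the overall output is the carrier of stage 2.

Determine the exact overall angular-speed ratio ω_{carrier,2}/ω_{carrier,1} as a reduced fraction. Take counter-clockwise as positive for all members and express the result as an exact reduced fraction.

Stage 1: N_ring = 34 + 2·26 = 86
Stage 1: 34(ω_s−ω_c) = −86(ω_r−ω_c),  ω_r=0, ω_c=1
Stage 1: ω_s = 1 − (86/34)(0−1) = 60/17
  ⇒ ω_s¹/ω_c¹ = 60/17
Stage 2: N_ring = 23 + 2·11 = 45
Stage 2: 23(ω_s−ω_c) = −45(ω_r−ω_c),  ω_r=0, ω_s=1
Stage 2: 23(1−ω_c) = −45(0−ω_c)  ⇒  68ω_c = 23  ⇒  ω_c = 23/68
  ⇒ ω_c²/ω_s² = 23/68
Coupling ω_s² = ω_s¹ ⇒ overall = 60/17 × 23/68 = 345/289

345/289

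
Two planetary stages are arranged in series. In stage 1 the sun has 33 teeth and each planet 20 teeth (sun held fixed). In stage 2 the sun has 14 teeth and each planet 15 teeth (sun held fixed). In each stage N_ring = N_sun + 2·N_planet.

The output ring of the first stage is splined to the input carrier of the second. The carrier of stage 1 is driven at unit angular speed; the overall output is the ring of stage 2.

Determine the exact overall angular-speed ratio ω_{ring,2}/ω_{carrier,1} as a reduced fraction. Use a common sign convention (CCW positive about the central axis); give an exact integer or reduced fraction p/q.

Stage 1: N_ring = 33 + 2·20 = 73
Stage 1: 33(ω_s−ω_c) = −73(ω_r−ω_c),  ω_s=0, ω_c=1
Stage 1: ω_r = 1 − (33/73)(0−1) = 106/73
  ⇒ ω_r¹/ω_c¹ = 106/73
Stage 2: N_ring = 14 + 2·15 = 44
Stage 2: 14(ω_s−ω_c) = −44(ω_r−ω_c),  ω_s=0, ω_c=1
Stage 2: ω_r = 1 − (14/44)(0−1) = 29/22
  ⇒ ω_r²/ω_c² = 29/22
Coupling ω_c² = ω_r¹ ⇒ overall = 106/73 × 29/22 = 1537/803

1537/803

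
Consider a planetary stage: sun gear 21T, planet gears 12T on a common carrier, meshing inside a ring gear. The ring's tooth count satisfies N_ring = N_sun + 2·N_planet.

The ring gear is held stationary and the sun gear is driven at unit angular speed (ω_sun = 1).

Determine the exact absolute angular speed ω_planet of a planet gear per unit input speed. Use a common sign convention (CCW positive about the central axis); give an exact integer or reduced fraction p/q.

-7/8

N_ring = 21 + 2·12 = 45
21(ω_s−ω_c) = −45(ω_r−ω_c),  ω_r=0, ω_s=1
21(1−ω_c) = −45(0−ω_c)  ⇒  66ω_c = 21  ⇒  ω_c = 7/22
sun–planet: 21·(1−7/22) = −12·(ω_p−ω_c)  ⇒  ω_p−ω_c = −(21/12)·(15/22) = -105/88
ω_p = 7/22 − 105/88 = -7/8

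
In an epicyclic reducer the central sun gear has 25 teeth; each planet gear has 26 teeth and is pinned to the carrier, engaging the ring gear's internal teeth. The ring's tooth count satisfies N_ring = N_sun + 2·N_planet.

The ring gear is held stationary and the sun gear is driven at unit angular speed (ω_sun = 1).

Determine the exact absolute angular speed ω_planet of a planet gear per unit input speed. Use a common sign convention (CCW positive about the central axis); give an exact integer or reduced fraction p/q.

N_ring = 25 + 2·26 = 77
25(ω_s−ω_c) = −77(ω_r−ω_c),  ω_r=0, ω_s=1
25(1−ω_c) = −77(0−ω_c)  ⇒  102ω_c = 25  ⇒  ω_c = 25/102
sun–planet: 25·(1−25/102) = −26·(ω_p−ω_c)  ⇒  ω_p−ω_c = −(25/26)·(77/102) = -1925/2652
ω_p = 25/102 − 1925/2652 = -25/52

-25/52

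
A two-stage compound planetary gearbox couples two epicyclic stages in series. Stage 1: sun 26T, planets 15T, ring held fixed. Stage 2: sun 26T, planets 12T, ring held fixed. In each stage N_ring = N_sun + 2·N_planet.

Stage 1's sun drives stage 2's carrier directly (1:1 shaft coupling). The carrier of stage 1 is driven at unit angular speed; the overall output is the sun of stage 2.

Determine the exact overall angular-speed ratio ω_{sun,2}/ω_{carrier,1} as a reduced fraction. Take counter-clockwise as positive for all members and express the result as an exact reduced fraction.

1558/169

Stage 1: N_ring = 26 + 2·15 = 56
Stage 1: 26(ω_s−ω_c) = −56(ω_r−ω_c),  ω_r=0, ω_c=1
Stage 1: ω_s = 1 − (56/26)(0−1) = 41/13
  ⇒ ω_s¹/ω_c¹ = 41/13
Stage 2: N_ring = 26 + 2·12 = 50
Stage 2: 26(ω_s−ω_c) = −50(ω_r−ω_c),  ω_r=0, ω_c=1
Stage 2: ω_s = 1 − (50/26)(0−1) = 38/13
  ⇒ ω_s²/ω_c² = 38/13
Coupling ω_c² = ω_s¹ ⇒ overall = 41/13 × 38/13 = 1558/169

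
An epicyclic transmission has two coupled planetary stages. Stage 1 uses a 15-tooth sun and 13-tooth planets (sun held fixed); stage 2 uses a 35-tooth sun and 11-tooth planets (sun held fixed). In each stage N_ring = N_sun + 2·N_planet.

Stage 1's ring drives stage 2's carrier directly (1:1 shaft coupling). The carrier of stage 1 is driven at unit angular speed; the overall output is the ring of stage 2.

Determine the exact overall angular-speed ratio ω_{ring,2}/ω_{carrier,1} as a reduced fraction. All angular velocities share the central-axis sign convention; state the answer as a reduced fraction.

Stage 1: N_ring = 15 + 2·13 = 41
Stage 1: 15(ω_s−ω_c) = −41(ω_r−ω_c),  ω_s=0, ω_c=1
Stage 1: ω_r = 1 − (15/41)(0−1) = 56/41
  ⇒ ω_r¹/ω_c¹ = 56/41
Stage 2: N_ring = 35 + 2·11 = 57
Stage 2: 35(ω_s−ω_c) = −57(ω_r−ω_c),  ω_s=0, ω_c=1
Stage 2: ω_r = 1 − (35/57)(0−1) = 92/57
  ⇒ ω_r²/ω_c² = 92/57
Coupling ω_c² = ω_r¹ ⇒ overall = 56/41 × 92/57 = 5152/2337

5152/2337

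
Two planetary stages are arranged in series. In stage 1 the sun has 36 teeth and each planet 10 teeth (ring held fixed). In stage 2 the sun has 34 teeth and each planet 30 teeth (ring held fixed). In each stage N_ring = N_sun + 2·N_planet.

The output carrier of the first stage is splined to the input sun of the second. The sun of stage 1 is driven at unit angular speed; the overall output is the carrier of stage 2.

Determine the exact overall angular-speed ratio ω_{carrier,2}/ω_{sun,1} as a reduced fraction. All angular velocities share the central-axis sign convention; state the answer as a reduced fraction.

153/1472

Stage 1: N_ring = 36 + 2·10 = 56
Stage 1: 36(ω_s−ω_c) = −56(ω_r−ω_c),  ω_r=0, ω_s=1
Stage 1: 36(1−ω_c) = −56(0−ω_c)  ⇒  92ω_c = 36  ⇒  ω_c = 9/23
  ⇒ ω_c¹/ω_s¹ = 9/23
Stage 2: N_ring = 34 + 2·30 = 94
Stage 2: 34(ω_s−ω_c) = −94(ω_r−ω_c),  ω_r=0, ω_s=1
Stage 2: 34(1−ω_c) = −94(0−ω_c)  ⇒  128ω_c = 34  ⇒  ω_c = 17/64
  ⇒ ω_c²/ω_s² = 17/64
Coupling ω_s² = ω_c¹ ⇒ overall = 9/23 × 17/64 = 153/1472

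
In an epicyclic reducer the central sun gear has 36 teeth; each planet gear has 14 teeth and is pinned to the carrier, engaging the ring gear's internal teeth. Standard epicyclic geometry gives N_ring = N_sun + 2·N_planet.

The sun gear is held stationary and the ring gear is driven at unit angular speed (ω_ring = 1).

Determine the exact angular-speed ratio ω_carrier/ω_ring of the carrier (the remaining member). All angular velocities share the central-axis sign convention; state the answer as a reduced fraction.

N_ring = 36 + 2·14 = 64
36(ω_s−ω_c) = −64(ω_r−ω_c),  ω_s=0, ω_r=1
36(0−ω_c) = −64(1−ω_c)  ⇒  100ω_c = 64  ⇒  ω_c = 16/25
ω_c/ω_r = 16/25

16/25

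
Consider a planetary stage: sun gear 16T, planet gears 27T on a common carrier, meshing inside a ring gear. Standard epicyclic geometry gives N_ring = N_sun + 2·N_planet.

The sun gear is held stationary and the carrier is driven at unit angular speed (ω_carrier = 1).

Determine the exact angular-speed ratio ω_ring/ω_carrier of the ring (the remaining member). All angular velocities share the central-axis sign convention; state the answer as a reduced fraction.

43/35

N_ring = 16 + 2·27 = 70
16(ω_s−ω_c) = −70(ω_r−ω_c),  ω_s=0, ω_c=1
ω_r = 1 − (16/70)(0−1) = 43/35
ω_r/ω_c = 43/35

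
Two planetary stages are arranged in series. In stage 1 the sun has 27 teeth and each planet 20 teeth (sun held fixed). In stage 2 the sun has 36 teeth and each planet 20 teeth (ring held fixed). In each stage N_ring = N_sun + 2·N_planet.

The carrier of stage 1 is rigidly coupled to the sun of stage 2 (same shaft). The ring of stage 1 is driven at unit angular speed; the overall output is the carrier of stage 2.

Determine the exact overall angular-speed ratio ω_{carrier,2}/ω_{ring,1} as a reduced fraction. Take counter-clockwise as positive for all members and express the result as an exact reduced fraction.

Stage 1: N_ring = 27 + 2·20 = 67
Stage 1: 27(ω_s−ω_c) = −67(ω_r−ω_c),  ω_s=0, ω_r=1
Stage 1: 27(0−ω_c) = −67(1−ω_c)  ⇒  94ω_c = 67  ⇒  ω_c = 67/94
  ⇒ ω_c¹/ω_r¹ = 67/94
Stage 2: N_ring = 36 + 2·20 = 76
Stage 2: 36(ω_s−ω_c) = −76(ω_r−ω_c),  ω_r=0, ω_s=1
Stage 2: 36(1−ω_c) = −76(0−ω_c)  ⇒  112ω_c = 36  ⇒  ω_c = 9/28
  ⇒ ω_c²/ω_s² = 9/28
Coupling ω_s² = ω_c¹ ⇒ overall = 67/94 × 9/28 = 603/2632

603/2632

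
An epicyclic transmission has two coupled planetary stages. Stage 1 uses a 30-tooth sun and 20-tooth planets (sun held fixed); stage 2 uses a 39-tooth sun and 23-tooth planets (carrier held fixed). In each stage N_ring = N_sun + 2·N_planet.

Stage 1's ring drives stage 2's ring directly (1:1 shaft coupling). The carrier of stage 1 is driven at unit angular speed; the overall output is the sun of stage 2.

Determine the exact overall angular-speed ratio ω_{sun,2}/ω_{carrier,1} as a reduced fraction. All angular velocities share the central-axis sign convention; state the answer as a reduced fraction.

Stage 1: N_ring = 30 + 2·20 = 70
Stage 1: 30(ω_s−ω_c) = −70(ω_r−ω_c),  ω_s=0, ω_c=1
Stage 1: ω_r = 1 − (30/70)(0−1) = 10/7
  ⇒ ω_r¹/ω_c¹ = 10/7
Stage 2: N_ring = 39 + 2·23 = 85
Stage 2: 39(ω_s−ω_c) = −85(ω_r−ω_c),  ω_c=0, ω_r=1
Stage 2: ω_s = 0 − (85/39)(1−0) = -85/39
  ⇒ ω_s²/ω_r² = -85/39
Coupling ω_r² = ω_r¹ ⇒ overall = 10/7 × -85/39 = -850/273

-850/273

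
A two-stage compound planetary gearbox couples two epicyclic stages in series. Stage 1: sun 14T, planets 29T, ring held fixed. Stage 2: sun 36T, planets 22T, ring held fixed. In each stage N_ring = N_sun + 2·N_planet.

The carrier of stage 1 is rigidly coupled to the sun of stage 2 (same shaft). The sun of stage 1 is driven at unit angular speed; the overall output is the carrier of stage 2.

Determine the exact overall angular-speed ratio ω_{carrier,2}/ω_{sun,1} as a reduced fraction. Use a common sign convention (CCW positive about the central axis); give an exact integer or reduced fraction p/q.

Stage 1: N_ring = 14 + 2·29 = 72
Stage 1: 14(ω_s−ω_c) = −72(ω_r−ω_c),  ω_r=0, ω_s=1
Stage 1: 14(1−ω_c) = −72(0−ω_c)  ⇒  86ω_c = 14  ⇒  ω_c = 7/43
  ⇒ ω_c¹/ω_s¹ = 7/43
Stage 2: N_ring = 36 + 2·22 = 80
Stage 2: 36(ω_s−ω_c) = −80(ω_r−ω_c),  ω_r=0, ω_s=1
Stage 2: 36(1−ω_c) = −80(0−ω_c)  ⇒  116ω_c = 36  ⇒  ω_c = 9/29
  ⇒ ω_c²/ω_s² = 9/29
Coupling ω_s² = ω_c¹ ⇒ overall = 7/43 × 9/29 = 63/1247

63/1247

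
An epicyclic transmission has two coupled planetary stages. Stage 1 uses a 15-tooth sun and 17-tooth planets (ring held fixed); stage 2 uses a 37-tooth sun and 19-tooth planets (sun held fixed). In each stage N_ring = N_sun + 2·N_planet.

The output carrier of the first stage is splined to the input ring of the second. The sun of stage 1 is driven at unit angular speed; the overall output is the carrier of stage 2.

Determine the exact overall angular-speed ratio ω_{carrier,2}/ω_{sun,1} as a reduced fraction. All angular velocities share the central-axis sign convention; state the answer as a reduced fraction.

1125/7168

Stage 1: N_ring = 15 + 2·17 = 49
Stage 1: 15(ω_s−ω_c) = −49(ω_r−ω_c),  ω_r=0, ω_s=1
Stage 1: 15(1−ω_c) = −49(0−ω_c)  ⇒  64ω_c = 15  ⇒  ω_c = 15/64
  ⇒ ω_c¹/ω_s¹ = 15/64
Stage 2: N_ring = 37 + 2·19 = 75
Stage 2: 37(ω_s−ω_c) = −75(ω_r−ω_c),  ω_s=0, ω_r=1
Stage 2: 37(0−ω_c) = −75(1−ω_c)  ⇒  112ω_c = 75  ⇒  ω_c = 75/112
  ⇒ ω_c²/ω_r² = 75/112
Coupling ω_r² = ω_c¹ ⇒ overall = 15/64 × 75/112 = 1125/7168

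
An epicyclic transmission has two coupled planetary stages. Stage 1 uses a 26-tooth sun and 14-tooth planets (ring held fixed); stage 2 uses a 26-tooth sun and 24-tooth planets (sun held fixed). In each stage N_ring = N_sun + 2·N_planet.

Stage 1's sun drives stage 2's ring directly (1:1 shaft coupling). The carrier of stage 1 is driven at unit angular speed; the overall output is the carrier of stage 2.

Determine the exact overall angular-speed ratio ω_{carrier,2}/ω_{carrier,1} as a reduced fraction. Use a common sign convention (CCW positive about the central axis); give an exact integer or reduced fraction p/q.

Stage 1: N_ring = 26 + 2·14 = 54
Stage 1: 26(ω_s−ω_c) = −54(ω_r−ω_c),  ω_r=0, ω_c=1
Stage 1: ω_s = 1 − (54/26)(0−1) = 40/13
  ⇒ ω_s¹/ω_c¹ = 40/13
Stage 2: N_ring = 26 + 2·24 = 74
Stage 2: 26(ω_s−ω_c) = −74(ω_r−ω_c),  ω_s=0, ω_r=1
Stage 2: 26(0−ω_c) = −74(1−ω_c)  ⇒  100ω_c = 74  ⇒  ω_c = 37/50
  ⇒ ω_c²/ω_r² = 37/50
Coupling ω_r² = ω_s¹ ⇒ overall = 40/13 × 37/50 = 148/65

148/65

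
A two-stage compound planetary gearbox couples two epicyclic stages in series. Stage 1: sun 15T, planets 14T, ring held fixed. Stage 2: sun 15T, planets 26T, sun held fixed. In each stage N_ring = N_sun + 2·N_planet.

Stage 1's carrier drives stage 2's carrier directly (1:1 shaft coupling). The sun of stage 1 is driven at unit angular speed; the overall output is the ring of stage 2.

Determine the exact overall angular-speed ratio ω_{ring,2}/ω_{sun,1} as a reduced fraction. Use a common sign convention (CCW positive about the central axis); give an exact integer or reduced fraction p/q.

615/1943

Stage 1: N_ring = 15 + 2·14 = 43
Stage 1: 15(ω_s−ω_c) = −43(ω_r−ω_c),  ω_r=0, ω_s=1
Stage 1: 15(1−ω_c) = −43(0−ω_c)  ⇒  58ω_c = 15  ⇒  ω_c = 15/58
  ⇒ ω_c¹/ω_s¹ = 15/58
Stage 2: N_ring = 15 + 2·26 = 67
Stage 2: 15(ω_s−ω_c) = −67(ω_r−ω_c),  ω_s=0, ω_c=1
Stage 2: ω_r = 1 − (15/67)(0−1) = 82/67
  ⇒ ω_r²/ω_c² = 82/67
Coupling ω_c² = ω_c¹ ⇒ overall = 15/58 × 82/67 = 615/1943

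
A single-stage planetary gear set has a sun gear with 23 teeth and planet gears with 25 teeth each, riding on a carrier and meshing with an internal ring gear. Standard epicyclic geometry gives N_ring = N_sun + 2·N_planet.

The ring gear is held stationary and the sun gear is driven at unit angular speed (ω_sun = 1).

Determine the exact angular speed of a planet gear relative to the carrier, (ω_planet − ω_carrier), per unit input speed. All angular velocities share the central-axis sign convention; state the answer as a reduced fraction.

N_ring = 23 + 2·25 = 73
23(ω_s−ω_c) = −73(ω_r−ω_c),  ω_r=0, ω_s=1
23(1−ω_c) = −73(0−ω_c)  ⇒  96ω_c = 23  ⇒  ω_c = 23/96
sun–planet: 23·(1−23/96) = −25·(ω_p−ω_c)  ⇒  ω_p−ω_c = −(23/25)·(73/96) = -1679/2400

-1679/2400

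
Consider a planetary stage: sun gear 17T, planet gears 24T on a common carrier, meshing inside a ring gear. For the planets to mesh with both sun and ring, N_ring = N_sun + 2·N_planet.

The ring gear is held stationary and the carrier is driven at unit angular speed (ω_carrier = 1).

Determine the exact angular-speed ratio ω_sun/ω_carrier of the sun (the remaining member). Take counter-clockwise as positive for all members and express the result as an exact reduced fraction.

82/17

N_ring = 17 + 2·24 = 65
17(ω_s−ω_c) = −65(ω_r−ω_c),  ω_r=0, ω_c=1
ω_s = 1 − (65/17)(0−1) = 82/17
ω_s/ω_c = 82/17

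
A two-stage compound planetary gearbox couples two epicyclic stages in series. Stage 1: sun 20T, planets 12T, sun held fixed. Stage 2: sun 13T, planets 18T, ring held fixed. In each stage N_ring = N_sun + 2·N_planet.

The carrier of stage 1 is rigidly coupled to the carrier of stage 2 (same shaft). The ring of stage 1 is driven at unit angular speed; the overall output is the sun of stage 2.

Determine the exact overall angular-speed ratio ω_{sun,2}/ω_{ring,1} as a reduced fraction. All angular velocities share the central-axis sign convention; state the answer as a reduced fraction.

Stage 1: N_ring = 20 + 2·12 = 44
Stage 1: 20(ω_s−ω_c) = −44(ω_r−ω_c),  ω_s=0, ω_r=1
Stage 1: 20(0−ω_c) = −44(1−ω_c)  ⇒  64ω_c = 44  ⇒  ω_c = 11/16
  ⇒ ω_c¹/ω_r¹ = 11/16
Stage 2: N_ring = 13 + 2·18 = 49
Stage 2: 13(ω_s−ω_c) = −49(ω_r−ω_c),  ω_r=0, ω_c=1
Stage 2: ω_s = 1 − (49/13)(0−1) = 62/13
  ⇒ ω_s²/ω_c² = 62/13
Coupling ω_c² = ω_c¹ ⇒ overall = 11/16 × 62/13 = 341/104

341/104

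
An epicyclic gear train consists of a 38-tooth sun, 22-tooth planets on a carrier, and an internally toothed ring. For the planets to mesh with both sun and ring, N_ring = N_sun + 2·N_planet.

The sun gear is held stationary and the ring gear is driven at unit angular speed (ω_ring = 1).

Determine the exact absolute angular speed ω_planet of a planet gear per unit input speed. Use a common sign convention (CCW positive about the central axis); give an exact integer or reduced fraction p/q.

N_ring = 38 + 2·22 = 82
38(ω_s−ω_c) = −82(ω_r−ω_c),  ω_s=0, ω_r=1
38(0−ω_c) = −82(1−ω_c)  ⇒  120ω_c = 82  ⇒  ω_c = 41/60
sun–planet: 38·(0−41/60) = −22·(ω_p−ω_c)  ⇒  ω_p−ω_c = −(38/22)·(-41/60) = 779/660
ω_p = 41/60 + 779/660 = 41/22

41/22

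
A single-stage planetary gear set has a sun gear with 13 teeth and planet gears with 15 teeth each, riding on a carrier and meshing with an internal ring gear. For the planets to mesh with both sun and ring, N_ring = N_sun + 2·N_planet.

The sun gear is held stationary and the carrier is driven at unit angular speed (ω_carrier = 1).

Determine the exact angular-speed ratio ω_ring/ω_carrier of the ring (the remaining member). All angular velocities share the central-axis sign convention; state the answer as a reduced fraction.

N_ring = 13 + 2·15 = 43
13(ω_s−ω_c) = −43(ω_r−ω_c),  ω_s=0, ω_c=1
ω_r = 1 − (13/43)(0−1) = 56/43
ω_r/ω_c = 56/43

56/43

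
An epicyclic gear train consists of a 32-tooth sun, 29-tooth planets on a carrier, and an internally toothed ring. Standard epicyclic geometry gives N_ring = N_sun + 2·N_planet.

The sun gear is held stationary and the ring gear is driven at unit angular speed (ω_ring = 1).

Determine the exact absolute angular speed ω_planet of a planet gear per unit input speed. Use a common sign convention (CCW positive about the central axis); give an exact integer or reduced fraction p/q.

N_ring = 32 + 2·29 = 90
32(ω_s−ω_c) = −90(ω_r−ω_c),  ω_s=0, ω_r=1
32(0−ω_c) = −90(1−ω_c)  ⇒  122ω_c = 90  ⇒  ω_c = 45/61
sun–planet: 32·(0−45/61) = −29·(ω_p−ω_c)  ⇒  ω_p−ω_c = −(32/29)·(-45/61) = 1440/1769
ω_p = 45/61 + 1440/1769 = 45/29

45/29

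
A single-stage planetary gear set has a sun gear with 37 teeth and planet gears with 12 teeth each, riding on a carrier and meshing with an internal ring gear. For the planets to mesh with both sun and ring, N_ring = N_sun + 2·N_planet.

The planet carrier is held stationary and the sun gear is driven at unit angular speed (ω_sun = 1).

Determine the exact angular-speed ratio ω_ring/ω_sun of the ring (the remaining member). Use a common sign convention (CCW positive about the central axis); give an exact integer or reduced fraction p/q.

-37/61

N_ring = 37 + 2·12 = 61
37(ω_s−ω_c) = −61(ω_r−ω_c),  ω_c=0, ω_s=1
ω_r = 0 − (37/61)(1−0) = -37/61
ω_r/ω_s = -37/61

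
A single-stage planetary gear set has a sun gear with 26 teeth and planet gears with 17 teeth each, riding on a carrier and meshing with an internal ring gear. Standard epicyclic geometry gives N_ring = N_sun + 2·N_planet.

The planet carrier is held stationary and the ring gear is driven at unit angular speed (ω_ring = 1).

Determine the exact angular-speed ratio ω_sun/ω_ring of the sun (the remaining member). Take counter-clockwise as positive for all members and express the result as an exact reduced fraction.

N_ring = 26 + 2·17 = 60
26(ω_s−ω_c) = −60(ω_r−ω_c),  ω_c=0, ω_r=1
ω_s = 0 − (60/26)(1−0) = -30/13
ω_s/ω_r = -30/13

-30/13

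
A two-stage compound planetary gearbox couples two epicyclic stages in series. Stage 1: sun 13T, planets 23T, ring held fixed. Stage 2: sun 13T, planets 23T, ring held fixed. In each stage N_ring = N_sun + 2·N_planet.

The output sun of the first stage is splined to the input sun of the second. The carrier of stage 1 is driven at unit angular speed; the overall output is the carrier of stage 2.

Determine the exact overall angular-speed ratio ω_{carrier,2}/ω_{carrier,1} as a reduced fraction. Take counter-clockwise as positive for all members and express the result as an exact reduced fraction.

Stage 1: N_ring = 13 + 2·23 = 59
Stage 1: 13(ω_s−ω_c) = −59(ω_r−ω_c),  ω_r=0, ω_c=1
Stage 1: ω_s = 1 − (59/13)(0−1) = 72/13
  ⇒ ω_s¹/ω_c¹ = 72/13
Stage 2: N_ring = 13 + 2·23 = 59
Stage 2: 13(ω_s−ω_c) = −59(ω_r−ω_c),  ω_r=0, ω_s=1
Stage 2: 13(1−ω_c) = −59(0−ω_c)  ⇒  72ω_c = 13  ⇒  ω_c = 13/72
  ⇒ ω_c²/ω_s² = 13/72
Coupling ω_s² = ω_s¹ ⇒ overall = 72/13 × 13/72 = 1

1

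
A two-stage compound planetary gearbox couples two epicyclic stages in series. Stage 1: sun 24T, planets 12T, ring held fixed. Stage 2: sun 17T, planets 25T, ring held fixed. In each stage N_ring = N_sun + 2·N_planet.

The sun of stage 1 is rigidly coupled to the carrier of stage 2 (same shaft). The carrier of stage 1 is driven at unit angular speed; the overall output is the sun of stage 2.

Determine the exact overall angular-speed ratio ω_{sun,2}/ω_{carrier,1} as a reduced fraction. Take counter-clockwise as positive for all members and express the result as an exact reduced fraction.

252/17

Stage 1: N_ring = 24 + 2·12 = 48
Stage 1: 24(ω_s−ω_c) = −48(ω_r−ω_c),  ω_r=0, ω_c=1
Stage 1: ω_s = 1 − (48/24)(0−1) = 3
  ⇒ ω_s¹/ω_c¹ = 3
Stage 2: N_ring = 17 + 2·25 = 67
Stage 2: 17(ω_s−ω_c) = −67(ω_r−ω_c),  ω_r=0, ω_c=1
Stage 2: ω_s = 1 − (67/17)(0−1) = 84/17
  ⇒ ω_s²/ω_c² = 84/17
Coupling ω_c² = ω_s¹ ⇒ overall = 3 × 84/17 = 252/17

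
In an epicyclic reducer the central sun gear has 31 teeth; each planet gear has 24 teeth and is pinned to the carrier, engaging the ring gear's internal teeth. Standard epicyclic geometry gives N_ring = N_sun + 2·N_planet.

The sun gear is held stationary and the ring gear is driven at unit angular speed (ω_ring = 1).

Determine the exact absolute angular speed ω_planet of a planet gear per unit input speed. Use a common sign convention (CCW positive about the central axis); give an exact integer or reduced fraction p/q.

N_ring = 31 + 2·24 = 79
31(ω_s−ω_c) = −79(ω_r−ω_c),  ω_s=0, ω_r=1
31(0−ω_c) = −79(1−ω_c)  ⇒  110ω_c = 79  ⇒  ω_c = 79/110
sun–planet: 31·(0−79/110) = −24·(ω_p−ω_c)  ⇒  ω_p−ω_c = −(31/24)·(-79/110) = 2449/2640
ω_p = 79/110 + 2449/2640 = 79/48

79/48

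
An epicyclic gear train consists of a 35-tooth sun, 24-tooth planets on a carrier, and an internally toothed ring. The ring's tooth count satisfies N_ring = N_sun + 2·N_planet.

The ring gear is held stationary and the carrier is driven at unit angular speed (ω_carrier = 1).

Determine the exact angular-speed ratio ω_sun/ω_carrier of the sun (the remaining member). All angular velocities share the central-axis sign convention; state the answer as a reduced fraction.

118/35

N_ring = 35 + 2·24 = 83
35(ω_s−ω_c) = −83(ω_r−ω_c),  ω_r=0, ω_c=1
ω_s = 1 − (83/35)(0−1) = 118/35
ω_s/ω_c = 118/35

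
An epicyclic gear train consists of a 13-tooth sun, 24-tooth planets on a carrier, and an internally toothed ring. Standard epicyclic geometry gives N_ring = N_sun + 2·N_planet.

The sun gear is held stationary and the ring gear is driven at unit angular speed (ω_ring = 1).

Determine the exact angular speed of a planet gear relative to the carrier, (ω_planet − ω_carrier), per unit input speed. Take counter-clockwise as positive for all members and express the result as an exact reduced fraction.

N_ring = 13 + 2·24 = 61
13(ω_s−ω_c) = −61(ω_r−ω_c),  ω_s=0, ω_r=1
13(0−ω_c) = −61(1−ω_c)  ⇒  74ω_c = 61  ⇒  ω_c = 61/74
sun–planet: 13·(0−61/74) = −24·(ω_p−ω_c)  ⇒  ω_p−ω_c = −(13/24)·(-61/74) = 793/1776

793/1776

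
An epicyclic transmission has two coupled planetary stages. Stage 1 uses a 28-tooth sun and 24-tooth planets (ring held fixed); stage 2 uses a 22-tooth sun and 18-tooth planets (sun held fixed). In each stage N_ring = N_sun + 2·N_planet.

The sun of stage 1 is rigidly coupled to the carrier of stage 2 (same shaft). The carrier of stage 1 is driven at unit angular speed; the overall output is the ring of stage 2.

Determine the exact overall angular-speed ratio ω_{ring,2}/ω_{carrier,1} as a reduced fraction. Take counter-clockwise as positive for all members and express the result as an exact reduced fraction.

1040/203

Stage 1: N_ring = 28 + 2·24 = 76
Stage 1: 28(ω_s−ω_c) = −76(ω_r−ω_c),  ω_r=0, ω_c=1
Stage 1: ω_s = 1 − (76/28)(0−1) = 26/7
  ⇒ ω_s¹/ω_c¹ = 26/7
Stage 2: N_ring = 22 + 2·18 = 58
Stage 2: 22(ω_s−ω_c) = −58(ω_r−ω_c),  ω_s=0, ω_c=1
Stage 2: ω_r = 1 − (22/58)(0−1) = 40/29
  ⇒ ω_r²/ω_c² = 40/29
Coupling ω_c² = ω_s¹ ⇒ overall = 26/7 × 40/29 = 1040/203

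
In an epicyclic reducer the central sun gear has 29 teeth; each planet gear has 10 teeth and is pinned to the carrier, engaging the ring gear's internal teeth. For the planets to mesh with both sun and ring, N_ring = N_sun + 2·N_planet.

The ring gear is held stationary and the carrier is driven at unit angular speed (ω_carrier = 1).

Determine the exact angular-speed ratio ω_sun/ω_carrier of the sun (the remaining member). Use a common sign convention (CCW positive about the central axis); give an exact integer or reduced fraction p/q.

78/29

N_ring = 29 + 2·10 = 49
29(ω_s−ω_c) = −49(ω_r−ω_c),  ω_r=0, ω_c=1
ω_s = 1 − (49/29)(0−1) = 78/29
ω_s/ω_c = 78/29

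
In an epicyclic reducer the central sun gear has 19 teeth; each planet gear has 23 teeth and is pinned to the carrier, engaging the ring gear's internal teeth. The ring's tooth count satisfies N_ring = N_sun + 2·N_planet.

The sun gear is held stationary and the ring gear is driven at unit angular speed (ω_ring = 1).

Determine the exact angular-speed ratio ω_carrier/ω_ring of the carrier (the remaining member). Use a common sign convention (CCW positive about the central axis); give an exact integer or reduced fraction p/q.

N_ring = 19 + 2·23 = 65
19(ω_s−ω_c) = −65(ω_r−ω_c),  ω_s=0, ω_r=1
19(0−ω_c) = −65(1−ω_c)  ⇒  84ω_c = 65  ⇒  ω_c = 65/84
ω_c/ω_r = 65/84

65/84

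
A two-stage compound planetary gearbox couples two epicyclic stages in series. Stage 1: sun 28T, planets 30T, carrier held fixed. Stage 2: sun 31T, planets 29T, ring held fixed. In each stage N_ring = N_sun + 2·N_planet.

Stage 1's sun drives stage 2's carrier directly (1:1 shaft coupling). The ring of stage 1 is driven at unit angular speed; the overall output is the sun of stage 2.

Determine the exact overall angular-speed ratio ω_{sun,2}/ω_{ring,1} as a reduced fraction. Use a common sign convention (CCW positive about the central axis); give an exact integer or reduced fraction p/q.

Stage 1: N_ring = 28 + 2·30 = 88
Stage 1: 28(ω_s−ω_c) = −88(ω_r−ω_c),  ω_c=0, ω_r=1
Stage 1: ω_s = 0 − (88/28)(1−0) = -22/7
  ⇒ ω_s¹/ω_r¹ = -22/7
Stage 2: N_ring = 31 + 2·29 = 89
Stage 2: 31(ω_s−ω_c) = −89(ω_r−ω_c),  ω_r=0, ω_c=1
Stage 2: ω_s = 1 − (89/31)(0−1) = 120/31
  ⇒ ω_s²/ω_c² = 120/31
Coupling ω_c² = ω_s¹ ⇒ overall = -22/7 × 120/31 = -2640/217

-2640/217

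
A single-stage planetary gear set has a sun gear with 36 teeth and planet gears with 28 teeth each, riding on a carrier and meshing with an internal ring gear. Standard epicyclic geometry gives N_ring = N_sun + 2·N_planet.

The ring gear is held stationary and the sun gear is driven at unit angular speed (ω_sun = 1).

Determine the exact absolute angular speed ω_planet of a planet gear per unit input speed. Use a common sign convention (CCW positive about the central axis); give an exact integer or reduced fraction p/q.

-9/14

N_ring = 36 + 2·28 = 92
36(ω_s−ω_c) = −92(ω_r−ω_c),  ω_r=0, ω_s=1
36(1−ω_c) = −92(0−ω_c)  ⇒  128ω_c = 36  ⇒  ω_c = 9/32
sun–planet: 36·(1−9/32) = −28·(ω_p−ω_c)  ⇒  ω_p−ω_c = −(36/28)·(23/32) = -207/224
ω_p = 9/32 − 207/224 = -9/14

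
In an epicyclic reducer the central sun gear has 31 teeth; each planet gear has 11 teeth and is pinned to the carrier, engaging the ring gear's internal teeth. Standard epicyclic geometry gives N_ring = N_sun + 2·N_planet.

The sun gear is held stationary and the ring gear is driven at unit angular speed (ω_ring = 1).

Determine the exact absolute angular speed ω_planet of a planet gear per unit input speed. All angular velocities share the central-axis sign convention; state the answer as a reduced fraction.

N_ring = 31 + 2·11 = 53
31(ω_s−ω_c) = −53(ω_r−ω_c),  ω_s=0, ω_r=1
31(0−ω_c) = −53(1−ω_c)  ⇒  84ω_c = 53  ⇒  ω_c = 53/84
sun–planet: 31·(0−53/84) = −11·(ω_p−ω_c)  ⇒  ω_p−ω_c = −(31/11)·(-53/84) = 1643/924
ω_p = 53/84 + 1643/924 = 53/22

53/22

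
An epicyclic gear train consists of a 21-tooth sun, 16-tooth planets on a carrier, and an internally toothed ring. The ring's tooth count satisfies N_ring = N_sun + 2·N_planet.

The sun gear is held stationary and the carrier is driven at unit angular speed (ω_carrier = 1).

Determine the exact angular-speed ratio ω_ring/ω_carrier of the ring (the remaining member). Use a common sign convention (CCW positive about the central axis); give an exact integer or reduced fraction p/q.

74/53

N_ring = 21 + 2·16 = 53
21(ω_s−ω_c) = −53(ω_r−ω_c),  ω_s=0, ω_c=1
ω_r = 1 − (21/53)(0−1) = 74/53
ω_r/ω_c = 74/53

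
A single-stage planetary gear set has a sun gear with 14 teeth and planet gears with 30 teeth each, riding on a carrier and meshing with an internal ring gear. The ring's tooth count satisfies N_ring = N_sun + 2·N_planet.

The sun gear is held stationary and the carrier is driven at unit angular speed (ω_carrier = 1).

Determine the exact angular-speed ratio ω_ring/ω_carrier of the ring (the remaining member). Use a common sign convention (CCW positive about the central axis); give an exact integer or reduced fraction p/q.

44/37

N_ring = 14 + 2·30 = 74
14(ω_s−ω_c) = −74(ω_r−ω_c),  ω_s=0, ω_c=1
ω_r = 1 − (14/74)(0−1) = 44/37
ω_r/ω_c = 44/37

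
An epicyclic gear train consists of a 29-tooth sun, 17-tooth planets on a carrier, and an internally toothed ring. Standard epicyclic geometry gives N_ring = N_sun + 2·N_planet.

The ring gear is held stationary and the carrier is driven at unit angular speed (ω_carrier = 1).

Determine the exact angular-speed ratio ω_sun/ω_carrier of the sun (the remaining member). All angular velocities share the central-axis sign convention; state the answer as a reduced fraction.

92/29

N_ring = 29 + 2·17 = 63
29(ω_s−ω_c) = −63(ω_r−ω_c),  ω_r=0, ω_c=1
ω_s = 1 − (63/29)(0−1) = 92/29
ω_s/ω_c = 92/29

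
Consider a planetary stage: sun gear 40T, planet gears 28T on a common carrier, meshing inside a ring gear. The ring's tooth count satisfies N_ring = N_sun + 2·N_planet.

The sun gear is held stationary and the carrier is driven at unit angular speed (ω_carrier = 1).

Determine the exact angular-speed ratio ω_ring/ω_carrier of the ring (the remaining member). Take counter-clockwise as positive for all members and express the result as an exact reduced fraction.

N_ring = 40 + 2·28 = 96
40(ω_s−ω_c) = −96(ω_r−ω_c),  ω_s=0, ω_c=1
ω_r = 1 − (40/96)(0−1) = 17/12
ω_r/ω_c = 17/12

17/12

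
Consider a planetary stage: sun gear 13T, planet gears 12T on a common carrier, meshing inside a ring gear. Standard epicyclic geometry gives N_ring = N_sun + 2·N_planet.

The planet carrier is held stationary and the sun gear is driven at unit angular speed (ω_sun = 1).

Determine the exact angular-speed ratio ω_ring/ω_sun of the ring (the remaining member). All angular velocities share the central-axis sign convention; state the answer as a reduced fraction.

-13/37

N_ring = 13 + 2·12 = 37
13(ω_s−ω_c) = −37(ω_r−ω_c),  ω_c=0, ω_s=1
ω_r = 0 − (13/37)(1−0) = -13/37
ω_r/ω_s = -13/37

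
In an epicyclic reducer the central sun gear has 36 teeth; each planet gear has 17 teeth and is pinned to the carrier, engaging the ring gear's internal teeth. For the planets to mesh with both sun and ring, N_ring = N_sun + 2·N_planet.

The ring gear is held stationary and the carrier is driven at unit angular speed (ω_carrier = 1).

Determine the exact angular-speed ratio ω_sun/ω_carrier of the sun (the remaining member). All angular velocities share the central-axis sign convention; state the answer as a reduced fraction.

53/18

N_ring = 36 + 2·17 = 70
36(ω_s−ω_c) = −70(ω_r−ω_c),  ω_r=0, ω_c=1
ω_s = 1 − (70/36)(0−1) = 53/18
ω_s/ω_c = 53/18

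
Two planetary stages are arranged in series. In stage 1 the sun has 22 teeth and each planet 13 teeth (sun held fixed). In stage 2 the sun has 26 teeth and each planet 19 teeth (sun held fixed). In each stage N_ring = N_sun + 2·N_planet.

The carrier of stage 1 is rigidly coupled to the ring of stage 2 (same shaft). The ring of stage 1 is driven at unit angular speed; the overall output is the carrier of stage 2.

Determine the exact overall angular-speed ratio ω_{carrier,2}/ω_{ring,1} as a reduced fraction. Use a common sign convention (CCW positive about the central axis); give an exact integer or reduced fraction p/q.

256/525

Stage 1: N_ring = 22 + 2·13 = 48
Stage 1: 22(ω_s−ω_c) = −48(ω_r−ω_c),  ω_s=0, ω_r=1
Stage 1: 22(0−ω_c) = −48(1−ω_c)  ⇒  70ω_c = 48  ⇒  ω_c = 24/35
  ⇒ ω_c¹/ω_r¹ = 24/35
Stage 2: N_ring = 26 + 2·19 = 64
Stage 2: 26(ω_s−ω_c) = −64(ω_r−ω_c),  ω_s=0, ω_r=1
Stage 2: 26(0−ω_c) = −64(1−ω_c)  ⇒  90ω_c = 64  ⇒  ω_c = 32/45
  ⇒ ω_c²/ω_r² = 32/45
Coupling ω_r² = ω_c¹ ⇒ overall = 24/35 × 32/45 = 256/525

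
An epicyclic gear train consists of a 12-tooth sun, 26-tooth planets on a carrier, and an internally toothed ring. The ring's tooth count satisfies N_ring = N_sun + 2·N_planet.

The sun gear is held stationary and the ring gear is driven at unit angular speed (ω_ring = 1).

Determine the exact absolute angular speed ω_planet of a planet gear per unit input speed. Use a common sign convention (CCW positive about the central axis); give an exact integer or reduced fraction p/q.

N_ring = 12 + 2·26 = 64
12(ω_s−ω_c) = −64(ω_r−ω_c),  ω_s=0, ω_r=1
12(0−ω_c) = −64(1−ω_c)  ⇒  76ω_c = 64  ⇒  ω_c = 16/19
sun–planet: 12·(0−16/19) = −26·(ω_p−ω_c)  ⇒  ω_p−ω_c = −(12/26)·(-16/19) = 96/247
ω_p = 16/19 + 96/247 = 16/13

16/13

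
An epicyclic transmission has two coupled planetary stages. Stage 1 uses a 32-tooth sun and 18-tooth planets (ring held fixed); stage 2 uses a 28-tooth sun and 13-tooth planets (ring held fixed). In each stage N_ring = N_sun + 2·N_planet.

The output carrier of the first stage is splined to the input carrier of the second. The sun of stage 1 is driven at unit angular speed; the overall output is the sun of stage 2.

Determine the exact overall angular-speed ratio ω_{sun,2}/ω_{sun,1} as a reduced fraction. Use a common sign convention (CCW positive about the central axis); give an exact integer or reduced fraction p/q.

164/175

Stage 1: N_ring = 32 + 2·18 = 68
Stage 1: 32(ω_s−ω_c) = −68(ω_r−ω_c),  ω_r=0, ω_s=1
Stage 1: 32(1−ω_c) = −68(0−ω_c)  ⇒  100ω_c = 32  ⇒  ω_c = 8/25
  ⇒ ω_c¹/ω_s¹ = 8/25
Stage 2: N_ring = 28 + 2·13 = 54
Stage 2: 28(ω_s−ω_c) = −54(ω_r−ω_c),  ω_r=0, ω_c=1
Stage 2: ω_s = 1 − (54/28)(0−1) = 41/14
  ⇒ ω_s²/ω_c² = 41/14
Coupling ω_c² = ω_c¹ ⇒ overall = 8/25 × 41/14 = 164/175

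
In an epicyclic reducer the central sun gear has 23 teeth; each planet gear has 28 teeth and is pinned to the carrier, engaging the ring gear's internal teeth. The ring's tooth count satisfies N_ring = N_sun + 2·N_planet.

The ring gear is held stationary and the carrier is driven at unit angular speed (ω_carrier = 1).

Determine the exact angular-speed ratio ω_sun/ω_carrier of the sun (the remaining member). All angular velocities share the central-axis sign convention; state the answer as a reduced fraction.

N_ring = 23 + 2·28 = 79
23(ω_s−ω_c) = −79(ω_r−ω_c),  ω_r=0, ω_c=1
ω_s = 1 − (79/23)(0−1) = 102/23
ω_s/ω_c = 102/23

102/23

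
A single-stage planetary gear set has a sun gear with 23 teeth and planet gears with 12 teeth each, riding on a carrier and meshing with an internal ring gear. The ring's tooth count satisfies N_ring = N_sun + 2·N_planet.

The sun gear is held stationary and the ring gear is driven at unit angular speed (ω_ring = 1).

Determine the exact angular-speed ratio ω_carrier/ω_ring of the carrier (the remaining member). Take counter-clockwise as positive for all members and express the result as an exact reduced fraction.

47/70

N_ring = 23 + 2·12 = 47
23(ω_s−ω_c) = −47(ω_r−ω_c),  ω_s=0, ω_r=1
23(0−ω_c) = −47(1−ω_c)  ⇒  70ω_c = 47  ⇒  ω_c = 47/70
ω_c/ω_r = 47/70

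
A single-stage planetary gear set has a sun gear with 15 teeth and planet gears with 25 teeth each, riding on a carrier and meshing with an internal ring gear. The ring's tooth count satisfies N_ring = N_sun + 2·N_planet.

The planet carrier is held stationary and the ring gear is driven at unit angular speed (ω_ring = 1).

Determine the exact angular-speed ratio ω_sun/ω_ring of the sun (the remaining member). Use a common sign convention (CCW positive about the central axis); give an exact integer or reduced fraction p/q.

-13/3

N_ring = 15 + 2·25 = 65
15(ω_s−ω_c) = −65(ω_r−ω_c),  ω_c=0, ω_r=1
ω_s = 0 − (65/15)(1−0) = -13/3
ω_s/ω_r = -13/3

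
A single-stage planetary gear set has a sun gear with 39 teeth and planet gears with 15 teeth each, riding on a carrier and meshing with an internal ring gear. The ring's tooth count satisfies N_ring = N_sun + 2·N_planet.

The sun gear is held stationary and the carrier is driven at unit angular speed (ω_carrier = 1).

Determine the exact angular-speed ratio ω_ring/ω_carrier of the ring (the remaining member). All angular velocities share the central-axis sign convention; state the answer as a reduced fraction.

36/23

N_ring = 39 + 2·15 = 69
39(ω_s−ω_c) = −69(ω_r−ω_c),  ω_s=0, ω_c=1
ω_r = 1 − (39/69)(0−1) = 36/23
ω_r/ω_c = 36/23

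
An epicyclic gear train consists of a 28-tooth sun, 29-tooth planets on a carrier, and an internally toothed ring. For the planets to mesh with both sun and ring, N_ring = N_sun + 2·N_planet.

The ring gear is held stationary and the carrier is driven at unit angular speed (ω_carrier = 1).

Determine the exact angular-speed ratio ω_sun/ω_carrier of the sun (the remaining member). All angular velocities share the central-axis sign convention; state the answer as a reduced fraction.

57/14

N_ring = 28 + 2·29 = 86
28(ω_s−ω_c) = −86(ω_r−ω_c),  ω_r=0, ω_c=1
ω_s = 1 − (86/28)(0−1) = 57/14
ω_s/ω_c = 57/14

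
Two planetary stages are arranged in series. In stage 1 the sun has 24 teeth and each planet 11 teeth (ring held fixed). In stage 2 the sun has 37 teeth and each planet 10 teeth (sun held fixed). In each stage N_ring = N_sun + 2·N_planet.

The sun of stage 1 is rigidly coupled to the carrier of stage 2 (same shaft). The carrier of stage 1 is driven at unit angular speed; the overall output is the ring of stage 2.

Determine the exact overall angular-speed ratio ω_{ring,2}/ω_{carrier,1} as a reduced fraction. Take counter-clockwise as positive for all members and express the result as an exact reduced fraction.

1645/342

Stage 1: N_ring = 24 + 2·11 = 46
Stage 1: 24(ω_s−ω_c) = −46(ω_r−ω_c),  ω_r=0, ω_c=1
Stage 1: ω_s = 1 − (46/24)(0−1) = 35/12
  ⇒ ω_s¹/ω_c¹ = 35/12
Stage 2: N_ring = 37 + 2·10 = 57
Stage 2: 37(ω_s−ω_c) = −57(ω_r−ω_c),  ω_s=0, ω_c=1
Stage 2: ω_r = 1 − (37/57)(0−1) = 94/57
  ⇒ ω_r²/ω_c² = 94/57
Coupling ω_c² = ω_s¹ ⇒ overall = 35/12 × 94/57 = 1645/342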